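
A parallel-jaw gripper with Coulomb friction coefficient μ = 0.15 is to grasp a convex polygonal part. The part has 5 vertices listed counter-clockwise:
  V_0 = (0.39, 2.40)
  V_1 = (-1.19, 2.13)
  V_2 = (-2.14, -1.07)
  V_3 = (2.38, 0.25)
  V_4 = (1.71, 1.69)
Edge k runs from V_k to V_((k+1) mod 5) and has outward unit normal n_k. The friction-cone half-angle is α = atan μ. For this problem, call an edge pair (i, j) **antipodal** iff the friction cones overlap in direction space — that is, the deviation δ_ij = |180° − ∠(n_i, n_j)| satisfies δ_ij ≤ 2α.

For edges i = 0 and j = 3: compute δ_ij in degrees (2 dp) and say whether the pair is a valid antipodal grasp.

δ = 105.25°, invalid

α = atan 0.15 = 8.53°;  2α = 17.06°
edge 0: e_0 = (-1.58, -0.27);  n_0 = (-0.1684, +0.9857)
edge 3: e_3 = (-0.67, +1.44);  n_3 = (+0.9067, +0.4219)
∠(n_0, n_3) = 74.75°
δ = |180° − 74.75°| = 105.25°
105.25° > 2α = 17.06°  →  invalid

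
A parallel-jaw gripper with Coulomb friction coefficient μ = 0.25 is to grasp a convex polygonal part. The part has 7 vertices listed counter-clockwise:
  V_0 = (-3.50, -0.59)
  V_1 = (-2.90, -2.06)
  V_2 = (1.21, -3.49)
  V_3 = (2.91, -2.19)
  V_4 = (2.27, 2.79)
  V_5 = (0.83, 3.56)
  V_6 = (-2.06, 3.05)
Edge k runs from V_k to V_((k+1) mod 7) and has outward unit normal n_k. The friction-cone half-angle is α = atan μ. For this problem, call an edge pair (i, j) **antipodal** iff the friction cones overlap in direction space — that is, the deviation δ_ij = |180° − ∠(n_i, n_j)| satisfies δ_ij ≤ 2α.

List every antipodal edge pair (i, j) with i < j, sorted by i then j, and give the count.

count = 3; pairs: (0,3), (1,4), (2,5)

α = atan 0.25 = 14.04°;  2α = 28.07°
n_0 = (-0.9258, -0.3779)
n_1 = (-0.3286, -0.9445)
n_2 = (+0.6075, -0.7944)
n_3 = (+0.9918, +0.1275)
n_4 = (+0.4715, +0.8818)
n_5 = (-0.1738, +0.9848)
n_6 = (-0.9299, +0.3679)
  (0,1): δ = 131.39°  ·
  (0,2): δ = 74.80°  ·
  (0,3): δ = 14.88°  ✓
  (0,4): δ = 39.66°  ·
  (0,5): δ = 77.80°  ·
  (0,6): δ = 136.21°  ·
  (1,2): δ = 123.41°  ·
  (1,3): δ = 63.49°  ·
  (1,4): δ = 8.95°  ✓
  (1,5): δ = 29.19°  ·
  (1,6): δ = 87.60°  ·
  (2,3): δ = 120.08°  ·
  (2,4): δ = 65.54°  ·
  (2,5): δ = 27.40°  ✓
  (2,6): δ = 31.01°  ·
  (3,4): δ = 125.46°  ·
  (3,5): δ = 87.32°  ·
  (3,6): δ = 28.91°  ·
  (4,5): δ = 141.86°  ·
  (4,6): δ = 83.45°  ·
  (5,6): δ = 121.59°  ·
antipodal pairs: 3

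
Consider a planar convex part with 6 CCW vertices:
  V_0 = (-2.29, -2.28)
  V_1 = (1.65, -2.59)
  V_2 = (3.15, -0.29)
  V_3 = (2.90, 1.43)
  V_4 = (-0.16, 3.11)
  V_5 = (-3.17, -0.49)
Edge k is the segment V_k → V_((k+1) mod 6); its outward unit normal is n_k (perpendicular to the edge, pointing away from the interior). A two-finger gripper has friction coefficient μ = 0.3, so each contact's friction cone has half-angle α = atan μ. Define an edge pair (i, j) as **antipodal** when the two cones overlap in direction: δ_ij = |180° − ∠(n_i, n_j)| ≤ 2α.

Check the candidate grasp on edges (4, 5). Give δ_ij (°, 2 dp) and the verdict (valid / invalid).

α = atan 0.3 = 16.70°;  2α = 33.40°
edge 4: e_4 = (-3.01, -3.60);  n_4 = (-0.7672, +0.6414)
edge 5: e_5 = (+0.88, -1.79);  n_5 = (-0.8974, -0.4412)
∠(n_4, n_5) = 66.08°
δ = |180° − 66.08°| = 113.92°
113.92° > 2α = 33.40°  →  invalid

δ = 113.92°, invalid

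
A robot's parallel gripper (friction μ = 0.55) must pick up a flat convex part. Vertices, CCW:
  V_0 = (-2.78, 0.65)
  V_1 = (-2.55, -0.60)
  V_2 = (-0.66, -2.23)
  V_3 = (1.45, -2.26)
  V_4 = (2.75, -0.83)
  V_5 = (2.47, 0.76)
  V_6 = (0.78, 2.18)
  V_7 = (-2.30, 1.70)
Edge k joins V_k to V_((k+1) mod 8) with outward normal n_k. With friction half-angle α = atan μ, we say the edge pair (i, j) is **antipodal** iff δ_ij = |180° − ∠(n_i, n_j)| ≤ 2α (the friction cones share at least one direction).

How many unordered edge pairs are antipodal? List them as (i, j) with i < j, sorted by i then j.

α = atan 0.55 = 28.81°;  2α = 57.62°
n_0 = (-0.9835, -0.1810)
n_1 = (-0.6531, -0.7573)
n_2 = (-0.0142, -0.9999)
n_3 = (+0.7399, -0.6727)
n_4 = (+0.9848, +0.1734)
n_5 = (+0.6433, +0.7656)
n_6 = (-0.1540, +0.9881)
n_7 = (-0.9095, +0.4158)
  (0,1): δ = 141.20°  ·
  (0,2): δ = 101.24°  ·
  (0,3): δ = 52.70°  ✓
  (0,4): δ = 0.44°  ✓
  (0,5): δ = 39.54°  ✓
  (0,6): δ = 88.43°  ·
  (0,7): δ = 145.01°  ·
  (1,2): δ = 140.04°  ·
  (1,3): δ = 91.50°  ·
  (1,4): δ = 39.24°  ✓
  (1,5): δ = 0.74°  ✓
  (1,6): δ = 49.63°  ✓
  (1,7): δ = 106.21°  ·
  (2,3): δ = 131.46°  ·
  (2,4): δ = 79.20°  ·
  (2,5): δ = 39.22°  ✓
  (2,6): δ = 9.67°  ✓
  (2,7): δ = 66.25°  ·
  (3,4): δ = 127.74°  ·
  (3,5): δ = 87.76°  ·
  (3,6): δ = 38.87°  ✓
  (3,7): δ = 17.71°  ✓
  (4,5): δ = 140.03°  ·
  (4,6): δ = 91.13°  ·
  (4,7): δ = 34.55°  ✓
  (5,6): δ = 131.10°  ·
  (5,7): δ = 74.53°  ·
  (6,7): δ = 123.43°  ·
antipodal pairs: 11

count = 11; pairs: (0,3), (0,4), (0,5), (1,4), (1,5), (1,6), (2,5), (2,6), (3,6), (3,7), (4,7)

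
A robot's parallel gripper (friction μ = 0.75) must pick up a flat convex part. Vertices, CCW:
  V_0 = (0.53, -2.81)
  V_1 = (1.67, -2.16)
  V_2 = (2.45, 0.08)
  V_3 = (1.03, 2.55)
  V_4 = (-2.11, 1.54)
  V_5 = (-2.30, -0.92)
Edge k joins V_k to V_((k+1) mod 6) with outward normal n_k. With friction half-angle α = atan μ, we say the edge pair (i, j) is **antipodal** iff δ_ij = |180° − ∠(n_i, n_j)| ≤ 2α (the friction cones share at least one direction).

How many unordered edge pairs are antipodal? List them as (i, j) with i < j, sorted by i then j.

α = atan 0.75 = 36.87°;  2α = 73.74°
n_0 = (+0.4953, -0.8687)
n_1 = (+0.9444, -0.3288)
n_2 = (+0.8669, +0.4984)
n_3 = (-0.3062, +0.9520)
n_4 = (-0.9970, +0.0770)
n_5 = (-0.5554, -0.8316)
  (0,1): δ = 138.89°  ·
  (0,2): δ = 89.80°  ·
  (0,3): δ = 11.86°  ✓
  (0,4): δ = 55.89°  ✓
  (0,5): δ = 116.57°  ·
  (1,2): δ = 130.91°  ·
  (1,3): δ = 52.97°  ✓
  (1,4): δ = 14.78°  ✓
  (1,5): δ = 75.46°  ·
  (2,3): δ = 102.06°  ·
  (2,4): δ = 34.31°  ✓
  (2,5): δ = 26.37°  ✓
  (3,4): δ = 112.25°  ·
  (3,5): δ = 51.57°  ✓
  (4,5): δ = 119.32°  ·
antipodal pairs: 7

count = 7; pairs: (0,3), (0,4), (1,3), (1,4), (2,4), (2,5), (3,5)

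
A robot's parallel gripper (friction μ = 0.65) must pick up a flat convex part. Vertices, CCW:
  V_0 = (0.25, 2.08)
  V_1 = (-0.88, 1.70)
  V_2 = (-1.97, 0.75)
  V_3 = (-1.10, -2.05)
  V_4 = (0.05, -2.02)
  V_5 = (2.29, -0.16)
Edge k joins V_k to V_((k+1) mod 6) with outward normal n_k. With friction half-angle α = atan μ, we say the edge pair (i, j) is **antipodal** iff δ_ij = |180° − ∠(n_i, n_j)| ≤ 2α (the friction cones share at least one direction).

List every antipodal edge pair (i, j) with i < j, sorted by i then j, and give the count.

count = 6; pairs: (0,3), (0,4), (1,3), (1,4), (2,5), (3,5)

α = atan 0.65 = 33.02°;  2α = 66.05°
n_0 = (-0.3187, +0.9478)
n_1 = (-0.6570, +0.7539)
n_2 = (-0.9550, -0.2967)
n_3 = (+0.0261, -0.9997)
n_4 = (+0.6388, -0.7693)
n_5 = (+0.7393, +0.6733)
  (0,1): δ = 157.51°  ·
  (0,2): δ = 91.33°  ·
  (0,3): δ = 17.09°  ✓
  (0,4): δ = 21.12°  ✓
  (0,5): δ = 113.74°  ·
  (1,2): δ = 113.81°  ·
  (1,3): δ = 39.58°  ✓
  (1,4): δ = 1.37°  ✓
  (1,5): δ = 91.25°  ·
  (2,3): δ = 105.77°  ·
  (2,4): δ = 67.56°  ·
  (2,5): δ = 25.06°  ✓
  (3,4): δ = 141.79°  ·
  (3,5): δ = 49.17°  ✓
  (4,5): δ = 87.38°  ·
antipodal pairs: 6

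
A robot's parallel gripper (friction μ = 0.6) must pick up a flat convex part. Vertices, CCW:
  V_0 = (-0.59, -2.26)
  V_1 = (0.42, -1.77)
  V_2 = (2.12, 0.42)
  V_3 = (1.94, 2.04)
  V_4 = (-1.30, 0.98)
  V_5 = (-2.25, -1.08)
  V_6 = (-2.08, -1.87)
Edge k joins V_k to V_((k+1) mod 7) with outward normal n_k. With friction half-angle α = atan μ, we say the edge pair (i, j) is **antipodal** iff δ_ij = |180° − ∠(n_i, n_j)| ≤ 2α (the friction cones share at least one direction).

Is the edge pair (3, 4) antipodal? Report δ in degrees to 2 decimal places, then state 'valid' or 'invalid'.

δ = 132.87°, invalid

α = atan 0.6 = 30.96°;  2α = 61.93°
edge 3: e_3 = (-3.24, -1.06);  n_3 = (-0.3109, +0.9504)
edge 4: e_4 = (-0.95, -2.06);  n_4 = (-0.9081, +0.4188)
∠(n_3, n_4) = 47.13°
δ = |180° − 47.13°| = 132.87°
132.87° > 2α = 61.93°  →  invalid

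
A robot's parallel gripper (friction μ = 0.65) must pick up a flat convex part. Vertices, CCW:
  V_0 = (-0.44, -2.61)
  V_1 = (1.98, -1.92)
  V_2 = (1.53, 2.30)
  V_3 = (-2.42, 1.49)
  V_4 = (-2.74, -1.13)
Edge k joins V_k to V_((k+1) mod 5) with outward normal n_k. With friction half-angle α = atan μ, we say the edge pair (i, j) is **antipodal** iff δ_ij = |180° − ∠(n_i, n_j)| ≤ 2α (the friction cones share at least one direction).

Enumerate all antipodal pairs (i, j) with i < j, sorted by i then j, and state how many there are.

α = atan 0.65 = 33.02°;  2α = 66.05°
n_0 = (+0.2742, -0.9617)
n_1 = (+0.9944, +0.1060)
n_2 = (-0.2009, +0.9796)
n_3 = (-0.9926, +0.1212)
n_4 = (-0.5411, -0.8409)
  (0,1): δ = 99.83°  ·
  (0,2): δ = 4.33°  ✓
  (0,3): δ = 67.12°  ·
  (0,4): δ = 131.33°  ·
  (1,2): δ = 84.50°  ·
  (1,3): δ = 13.05°  ✓
  (1,4): δ = 51.15°  ✓
  (2,3): δ = 108.55°  ·
  (2,4): δ = 44.35°  ✓
  (3,4): δ = 115.80°  ·
antipodal pairs: 4

count = 4; pairs: (0,2), (1,3), (1,4), (2,4)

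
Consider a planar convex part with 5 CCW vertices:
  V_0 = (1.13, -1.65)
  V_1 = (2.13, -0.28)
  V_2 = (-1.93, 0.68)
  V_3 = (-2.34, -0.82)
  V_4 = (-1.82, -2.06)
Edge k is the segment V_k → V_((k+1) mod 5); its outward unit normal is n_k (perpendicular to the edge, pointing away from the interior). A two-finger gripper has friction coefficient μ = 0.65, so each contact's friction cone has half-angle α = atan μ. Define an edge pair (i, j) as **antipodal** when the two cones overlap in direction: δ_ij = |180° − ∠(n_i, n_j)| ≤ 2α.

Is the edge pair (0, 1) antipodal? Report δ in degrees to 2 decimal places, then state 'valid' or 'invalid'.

α = atan 0.65 = 33.02°;  2α = 66.05°
edge 0: e_0 = (+1.00, +1.37);  n_0 = (+0.8077, -0.5896)
edge 1: e_1 = (-4.06, +0.96);  n_1 = (+0.2301, +0.9732)
∠(n_0, n_1) = 112.82°
δ = |180° − 112.82°| = 67.18°
67.18° > 2α = 66.05°  →  invalid

δ = 67.18°, invalid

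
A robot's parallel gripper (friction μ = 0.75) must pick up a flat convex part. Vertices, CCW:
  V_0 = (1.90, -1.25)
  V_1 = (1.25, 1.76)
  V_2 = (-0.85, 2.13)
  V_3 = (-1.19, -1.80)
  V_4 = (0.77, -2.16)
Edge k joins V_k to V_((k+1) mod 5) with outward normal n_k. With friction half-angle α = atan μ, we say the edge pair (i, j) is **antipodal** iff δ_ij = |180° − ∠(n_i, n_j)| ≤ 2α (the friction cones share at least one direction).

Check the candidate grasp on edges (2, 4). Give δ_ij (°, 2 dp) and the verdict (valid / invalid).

α = atan 0.75 = 36.87°;  2α = 73.74°
edge 2: e_2 = (-0.34, -3.93);  n_2 = (-0.9963, +0.0862)
edge 4: e_4 = (+1.13, +0.91);  n_4 = (+0.6272, -0.7788)
∠(n_2, n_4) = 133.79°
δ = |180° − 133.79°| = 46.21°
46.21° ≤ 2α = 73.74°  →  valid

δ = 46.21°, valid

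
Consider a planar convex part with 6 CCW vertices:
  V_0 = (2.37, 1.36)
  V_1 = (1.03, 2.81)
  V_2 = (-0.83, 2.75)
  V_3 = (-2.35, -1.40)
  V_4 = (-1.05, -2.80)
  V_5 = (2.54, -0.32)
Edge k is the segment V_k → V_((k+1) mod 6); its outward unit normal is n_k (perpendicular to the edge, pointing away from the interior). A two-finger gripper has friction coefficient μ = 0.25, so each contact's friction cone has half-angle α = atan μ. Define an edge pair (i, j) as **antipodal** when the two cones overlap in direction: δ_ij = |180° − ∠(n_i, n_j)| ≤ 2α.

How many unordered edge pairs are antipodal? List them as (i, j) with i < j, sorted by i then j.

count = 2; pairs: (0,3), (2,5)

α = atan 0.25 = 14.04°;  2α = 28.07°
n_0 = (+0.7344, +0.6787)
n_1 = (-0.0322, +0.9995)
n_2 = (-0.9390, +0.3439)
n_3 = (-0.7328, -0.6805)
n_4 = (+0.5684, -0.8228)
n_5 = (+0.9949, +0.1007)
  (0,1): δ = 130.89°  ·
  (0,2): δ = 62.86°  ·
  (0,3): δ = 0.14°  ✓
  (0,4): δ = 81.89°  ·
  (0,5): δ = 143.04°  ·
  (1,2): δ = 111.96°  ·
  (1,3): δ = 48.97°  ·
  (1,4): δ = 32.79°  ·
  (1,5): δ = 93.93°  ·
  (2,3): δ = 117.01°  ·
  (2,4): δ = 35.25°  ·
  (2,5): δ = 25.89°  ✓
  (3,4): δ = 98.24°  ·
  (3,5): δ = 37.10°  ·
  (4,5): δ = 118.86°  ·
antipodal pairs: 2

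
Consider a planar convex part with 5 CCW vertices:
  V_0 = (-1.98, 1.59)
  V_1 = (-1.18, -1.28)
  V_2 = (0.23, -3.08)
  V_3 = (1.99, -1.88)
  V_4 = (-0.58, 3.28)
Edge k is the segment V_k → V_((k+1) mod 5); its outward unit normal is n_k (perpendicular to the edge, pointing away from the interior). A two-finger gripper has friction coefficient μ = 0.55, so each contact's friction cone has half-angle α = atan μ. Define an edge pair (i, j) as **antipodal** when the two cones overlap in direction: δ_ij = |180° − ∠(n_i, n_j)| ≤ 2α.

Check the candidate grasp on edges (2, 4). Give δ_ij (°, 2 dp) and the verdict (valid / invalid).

α = atan 0.55 = 28.81°;  2α = 57.62°
edge 2: e_2 = (+1.76, +1.20);  n_2 = (+0.5633, -0.8262)
edge 4: e_4 = (-1.40, -1.69);  n_4 = (-0.7701, +0.6379)
∠(n_2, n_4) = 163.93°
δ = |180° − 163.93°| = 16.07°
16.07° ≤ 2α = 57.62°  →  valid

δ = 16.07°, valid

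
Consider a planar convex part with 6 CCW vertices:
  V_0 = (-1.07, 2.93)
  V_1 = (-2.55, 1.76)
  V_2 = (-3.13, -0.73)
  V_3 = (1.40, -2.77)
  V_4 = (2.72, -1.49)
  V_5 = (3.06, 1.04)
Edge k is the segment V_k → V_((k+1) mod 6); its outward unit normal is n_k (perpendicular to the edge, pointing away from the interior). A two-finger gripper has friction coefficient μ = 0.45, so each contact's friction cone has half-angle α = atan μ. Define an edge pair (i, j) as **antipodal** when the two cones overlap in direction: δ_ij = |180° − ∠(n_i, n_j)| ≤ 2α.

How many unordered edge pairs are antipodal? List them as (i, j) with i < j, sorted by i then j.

α = atan 0.45 = 24.23°;  2α = 48.46°
n_0 = (-0.6202, +0.7845)
n_1 = (-0.9739, +0.2269)
n_2 = (-0.4106, -0.9118)
n_3 = (+0.6961, -0.7179)
n_4 = (+0.9911, -0.1332)
n_5 = (+0.4161, +0.9093)
  (0,1): δ = 141.44°  ·
  (0,2): δ = 62.57°  ·
  (0,3): δ = 5.79°  ✓
  (0,4): δ = 44.02°  ✓
  (0,5): δ = 117.08°  ·
  (1,2): δ = 101.13°  ·
  (1,3): δ = 32.77°  ✓
  (1,4): δ = 5.46°  ✓
  (1,5): δ = 78.52°  ·
  (2,3): δ = 111.64°  ·
  (2,4): δ = 73.41°  ·
  (2,5): δ = 0.35°  ✓
  (3,4): δ = 141.77°  ·
  (3,5): δ = 68.71°  ·
  (4,5): δ = 106.94°  ·
antipodal pairs: 5

count = 5; pairs: (0,3), (0,4), (1,3), (1,4), (2,5)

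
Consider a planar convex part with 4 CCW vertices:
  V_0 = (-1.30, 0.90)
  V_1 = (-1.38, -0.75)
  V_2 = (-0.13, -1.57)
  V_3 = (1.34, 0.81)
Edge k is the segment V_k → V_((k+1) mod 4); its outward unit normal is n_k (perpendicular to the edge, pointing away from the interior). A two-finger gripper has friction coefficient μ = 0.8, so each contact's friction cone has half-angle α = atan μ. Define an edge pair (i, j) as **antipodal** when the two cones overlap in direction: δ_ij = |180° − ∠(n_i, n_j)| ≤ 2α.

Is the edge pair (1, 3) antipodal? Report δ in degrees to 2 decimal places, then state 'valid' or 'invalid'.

α = atan 0.8 = 38.66°;  2α = 77.32°
edge 1: e_1 = (+1.25, -0.82);  n_1 = (-0.5485, -0.8361)
edge 3: e_3 = (-2.64, +0.09);  n_3 = (+0.0341, +0.9994)
∠(n_1, n_3) = 148.69°
δ = |180° − 148.69°| = 31.31°
31.31° ≤ 2α = 77.32°  →  valid

δ = 31.31°, valid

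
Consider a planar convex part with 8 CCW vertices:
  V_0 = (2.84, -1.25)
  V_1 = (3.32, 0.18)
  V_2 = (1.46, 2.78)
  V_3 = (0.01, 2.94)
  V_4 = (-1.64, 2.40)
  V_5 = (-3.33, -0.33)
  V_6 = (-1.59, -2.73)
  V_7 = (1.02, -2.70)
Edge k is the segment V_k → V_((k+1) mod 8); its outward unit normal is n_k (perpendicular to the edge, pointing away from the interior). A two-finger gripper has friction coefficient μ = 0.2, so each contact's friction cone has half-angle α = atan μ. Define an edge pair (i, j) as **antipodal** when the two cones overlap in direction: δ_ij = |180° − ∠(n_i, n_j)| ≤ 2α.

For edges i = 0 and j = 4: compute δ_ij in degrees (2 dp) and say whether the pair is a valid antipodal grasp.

α = atan 0.2 = 11.31°;  2α = 22.62°
edge 0: e_0 = (+0.48, +1.43);  n_0 = (+0.9480, -0.3182)
edge 4: e_4 = (-1.69, -2.73);  n_4 = (-0.8503, +0.5264)
∠(n_0, n_4) = 166.80°
δ = |180° − 166.80°| = 13.20°
13.20° ≤ 2α = 22.62°  →  valid

δ = 13.20°, valid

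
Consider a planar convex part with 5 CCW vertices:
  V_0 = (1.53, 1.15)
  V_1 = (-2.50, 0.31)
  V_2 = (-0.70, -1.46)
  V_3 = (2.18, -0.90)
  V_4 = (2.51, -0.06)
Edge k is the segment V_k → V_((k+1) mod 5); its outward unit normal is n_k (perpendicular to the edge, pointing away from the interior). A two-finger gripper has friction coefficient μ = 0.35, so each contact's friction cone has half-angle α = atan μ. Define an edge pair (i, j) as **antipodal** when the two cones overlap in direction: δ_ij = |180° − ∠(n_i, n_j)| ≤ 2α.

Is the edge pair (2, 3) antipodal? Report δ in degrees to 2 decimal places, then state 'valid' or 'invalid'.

α = atan 0.35 = 19.29°;  2α = 38.58°
edge 2: e_2 = (+2.88, +0.56);  n_2 = (+0.1909, -0.9816)
edge 3: e_3 = (+0.33, +0.84);  n_3 = (+0.9308, -0.3657)
∠(n_2, n_3) = 57.55°
δ = |180° − 57.55°| = 122.45°
122.45° > 2α = 38.58°  →  invalid

δ = 122.45°, invalid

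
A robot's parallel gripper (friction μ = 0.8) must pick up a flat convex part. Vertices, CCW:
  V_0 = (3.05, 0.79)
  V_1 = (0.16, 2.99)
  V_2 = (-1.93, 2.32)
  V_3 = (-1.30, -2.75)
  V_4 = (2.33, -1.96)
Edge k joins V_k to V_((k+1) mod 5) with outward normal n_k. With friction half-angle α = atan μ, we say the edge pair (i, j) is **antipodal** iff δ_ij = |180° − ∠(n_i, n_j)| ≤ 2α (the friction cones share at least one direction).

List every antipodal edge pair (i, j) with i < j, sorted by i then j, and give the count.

α = atan 0.8 = 38.66°;  2α = 77.32°
n_0 = (+0.6057, +0.7957)
n_1 = (-0.3053, +0.9523)
n_2 = (-0.9924, -0.1233)
n_3 = (+0.2127, -0.9771)
n_4 = (+0.9674, -0.2533)
  (0,1): δ = 124.95°  ·
  (0,2): δ = 45.64°  ✓
  (0,3): δ = 49.56°  ✓
  (0,4): δ = 112.61°  ·
  (1,2): δ = 100.69°  ·
  (1,3): δ = 5.50°  ✓
  (1,4): δ = 57.55°  ✓
  (2,3): δ = 84.81°  ·
  (2,4): δ = 21.76°  ✓
  (3,4): δ = 116.95°  ·
antipodal pairs: 5

count = 5; pairs: (0,2), (0,3), (1,3), (1,4), (2,4)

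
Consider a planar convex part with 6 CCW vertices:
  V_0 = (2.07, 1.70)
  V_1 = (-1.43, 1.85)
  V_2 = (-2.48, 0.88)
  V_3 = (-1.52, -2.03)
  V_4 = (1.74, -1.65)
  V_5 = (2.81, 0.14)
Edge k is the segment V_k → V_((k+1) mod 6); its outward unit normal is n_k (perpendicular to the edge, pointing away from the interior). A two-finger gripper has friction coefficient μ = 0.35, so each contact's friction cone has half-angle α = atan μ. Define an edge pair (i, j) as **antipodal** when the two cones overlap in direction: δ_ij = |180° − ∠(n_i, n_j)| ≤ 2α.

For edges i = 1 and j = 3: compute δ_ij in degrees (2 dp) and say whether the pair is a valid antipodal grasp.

δ = 36.08°, valid

α = atan 0.35 = 19.29°;  2α = 38.58°
edge 1: e_1 = (-1.05, -0.97);  n_1 = (-0.6786, +0.7345)
edge 3: e_3 = (+3.26, +0.38);  n_3 = (+0.1158, -0.9933)
∠(n_1, n_3) = 143.92°
δ = |180° − 143.92°| = 36.08°
36.08° ≤ 2α = 38.58°  →  valid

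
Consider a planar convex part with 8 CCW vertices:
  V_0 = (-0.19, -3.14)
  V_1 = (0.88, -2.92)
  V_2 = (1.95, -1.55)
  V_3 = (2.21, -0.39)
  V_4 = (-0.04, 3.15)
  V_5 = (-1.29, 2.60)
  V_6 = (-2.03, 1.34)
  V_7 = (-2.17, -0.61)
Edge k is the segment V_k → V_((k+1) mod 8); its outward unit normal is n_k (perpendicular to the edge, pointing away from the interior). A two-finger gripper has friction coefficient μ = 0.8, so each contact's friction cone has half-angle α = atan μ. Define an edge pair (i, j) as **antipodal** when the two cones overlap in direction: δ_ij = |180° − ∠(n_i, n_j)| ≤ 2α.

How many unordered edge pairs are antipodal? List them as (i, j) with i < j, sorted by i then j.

count = 16; pairs: (0,3), (0,4), (0,5), (0,6), (1,4), (1,5), (1,6), (1,7), (2,4), (2,5), (2,6), (2,7), (3,5), (3,6), (3,7), (4,7)

α = atan 0.8 = 38.66°;  2α = 77.32°
n_0 = (+0.2014, -0.9795)
n_1 = (+0.7881, -0.6155)
n_2 = (+0.9758, -0.2187)
n_3 = (+0.8440, +0.5364)
n_4 = (-0.4027, +0.9153)
n_5 = (-0.8623, +0.5064)
n_6 = (-0.9974, +0.0716)
n_7 = (-0.7875, -0.6163)
  (0,1): δ = 139.61°  ·
  (0,2): δ = 114.25°  ·
  (0,3): δ = 69.18°  ✓
  (0,4): δ = 12.13°  ✓
  (0,5): δ = 47.96°  ✓
  (0,6): δ = 74.27°  ✓
  (0,7): δ = 116.43°  ·
  (1,2): δ = 154.64°  ·
  (1,3): δ = 109.57°  ·
  (1,4): δ = 28.26°  ✓
  (1,5): δ = 7.56°  ✓
  (1,6): δ = 33.88°  ✓
  (1,7): δ = 76.04°  ✓
  (2,3): δ = 134.93°  ·
  (2,4): δ = 53.62°  ✓
  (2,5): δ = 17.79°  ✓
  (2,6): δ = 8.53°  ✓
  (2,7): δ = 50.68°  ✓
  (3,4): δ = 98.69°  ·
  (3,5): δ = 62.87°  ✓
  (3,6): δ = 36.55°  ✓
  (3,7): δ = 5.61°  ✓
  (4,5): δ = 144.18°  ·
  (4,6): δ = 117.86°  ·
  (4,7): δ = 75.70°  ✓
  (5,6): δ = 153.68°  ·
  (5,7): δ = 111.53°  ·
  (6,7): δ = 137.85°  ·
antipodal pairs: 16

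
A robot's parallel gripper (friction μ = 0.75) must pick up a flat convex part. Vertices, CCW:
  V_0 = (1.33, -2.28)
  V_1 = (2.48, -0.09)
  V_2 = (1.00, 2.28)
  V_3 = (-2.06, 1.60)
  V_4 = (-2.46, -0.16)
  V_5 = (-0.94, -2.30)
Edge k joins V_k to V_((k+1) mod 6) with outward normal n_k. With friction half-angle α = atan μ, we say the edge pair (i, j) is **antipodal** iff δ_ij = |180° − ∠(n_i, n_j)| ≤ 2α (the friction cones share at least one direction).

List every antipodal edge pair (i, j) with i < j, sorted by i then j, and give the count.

count = 8; pairs: (0,2), (0,3), (0,4), (1,3), (1,4), (1,5), (2,4), (2,5)

α = atan 0.75 = 36.87°;  2α = 73.74°
n_0 = (+0.8854, -0.4649)
n_1 = (+0.8482, +0.5297)
n_2 = (-0.2169, +0.9762)
n_3 = (-0.9751, +0.2216)
n_4 = (-0.8153, -0.5791)
n_5 = (+0.0088, -1.0000)
  (0,1): δ = 120.31°  ·
  (0,2): δ = 49.77°  ✓
  (0,3): δ = 14.90°  ✓
  (0,4): δ = 63.09°  ✓
  (0,5): δ = 118.21°  ·
  (1,2): δ = 109.45°  ·
  (1,3): δ = 44.79°  ✓
  (1,4): δ = 3.40°  ✓
  (1,5): δ = 58.52°  ✓
  (2,3): δ = 115.33°  ·
  (2,4): δ = 67.14°  ✓
  (2,5): δ = 12.02°  ✓
  (3,4): δ = 131.81°  ·
  (3,5): δ = 76.69°  ·
  (4,5): δ = 124.88°  ·
antipodal pairs: 8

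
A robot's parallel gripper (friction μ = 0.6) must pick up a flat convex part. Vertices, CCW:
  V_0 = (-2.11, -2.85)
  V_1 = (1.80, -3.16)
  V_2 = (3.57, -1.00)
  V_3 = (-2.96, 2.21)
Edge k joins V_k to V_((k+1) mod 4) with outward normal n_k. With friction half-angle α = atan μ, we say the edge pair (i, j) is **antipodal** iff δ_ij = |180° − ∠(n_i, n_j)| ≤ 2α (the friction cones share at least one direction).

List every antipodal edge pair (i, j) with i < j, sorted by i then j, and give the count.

α = atan 0.6 = 30.96°;  2α = 61.93°
n_0 = (-0.0790, -0.9969)
n_1 = (+0.7735, -0.6338)
n_2 = (+0.4412, +0.8974)
n_3 = (-0.9862, -0.1657)
  (0,1): δ = 124.80°  ·
  (0,2): δ = 21.64°  ✓
  (0,3): δ = 104.07°  ·
  (1,2): δ = 76.84°  ·
  (1,3): δ = 48.87°  ✓
  (2,3): δ = 54.29°  ✓
antipodal pairs: 3

count = 3; pairs: (0,2), (1,3), (2,3)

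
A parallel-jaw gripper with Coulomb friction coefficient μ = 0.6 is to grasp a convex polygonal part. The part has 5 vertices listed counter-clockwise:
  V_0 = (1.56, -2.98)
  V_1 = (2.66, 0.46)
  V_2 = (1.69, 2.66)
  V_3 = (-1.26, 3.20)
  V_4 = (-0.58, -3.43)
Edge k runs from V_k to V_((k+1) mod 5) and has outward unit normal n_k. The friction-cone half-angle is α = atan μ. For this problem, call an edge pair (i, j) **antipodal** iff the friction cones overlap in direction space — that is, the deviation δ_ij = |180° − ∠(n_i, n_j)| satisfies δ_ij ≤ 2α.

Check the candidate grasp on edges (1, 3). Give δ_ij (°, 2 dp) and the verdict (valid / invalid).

δ = 17.94°, valid

α = atan 0.6 = 30.96°;  2α = 61.93°
edge 1: e_1 = (-0.97, +2.20);  n_1 = (+0.9150, +0.4034)
edge 3: e_3 = (+0.68, -6.63);  n_3 = (-0.9948, -0.1020)
∠(n_1, n_3) = 162.06°
δ = |180° − 162.06°| = 17.94°
17.94° ≤ 2α = 61.93°  →  valid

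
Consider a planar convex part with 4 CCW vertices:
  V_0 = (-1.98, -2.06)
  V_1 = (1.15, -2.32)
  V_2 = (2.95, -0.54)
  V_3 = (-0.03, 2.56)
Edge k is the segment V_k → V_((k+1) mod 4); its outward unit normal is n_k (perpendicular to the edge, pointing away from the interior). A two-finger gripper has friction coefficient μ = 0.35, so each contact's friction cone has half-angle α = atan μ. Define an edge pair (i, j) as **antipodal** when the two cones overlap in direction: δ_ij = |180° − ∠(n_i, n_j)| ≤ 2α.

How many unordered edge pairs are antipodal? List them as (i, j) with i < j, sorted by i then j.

count = 1; pairs: (1,3)

α = atan 0.35 = 19.29°;  2α = 38.58°
n_0 = (-0.0828, -0.9966)
n_1 = (+0.7031, -0.7110)
n_2 = (+0.7209, +0.6930)
n_3 = (-0.9213, +0.3889)
  (0,1): δ = 130.57°  ·
  (0,2): δ = 41.38°  ·
  (0,3): δ = 71.86°  ·
  (1,2): δ = 90.81°  ·
  (1,3): δ = 22.44°  ✓
  (2,3): δ = 66.75°  ·
antipodal pairs: 1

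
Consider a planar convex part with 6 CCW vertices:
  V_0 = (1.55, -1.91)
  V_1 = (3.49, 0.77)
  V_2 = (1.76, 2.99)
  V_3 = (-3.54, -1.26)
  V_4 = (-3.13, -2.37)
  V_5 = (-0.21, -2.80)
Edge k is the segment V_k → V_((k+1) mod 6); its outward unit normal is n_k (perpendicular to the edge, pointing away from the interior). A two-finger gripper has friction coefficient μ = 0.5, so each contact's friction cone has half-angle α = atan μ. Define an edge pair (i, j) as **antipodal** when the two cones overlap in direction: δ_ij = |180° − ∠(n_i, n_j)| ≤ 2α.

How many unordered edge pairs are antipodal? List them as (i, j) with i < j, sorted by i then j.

count = 5; pairs: (0,2), (1,3), (1,4), (2,4), (2,5)

α = atan 0.5 = 26.57°;  2α = 53.13°
n_0 = (+0.8100, -0.5864)
n_1 = (+0.7888, +0.6147)
n_2 = (-0.6256, +0.7802)
n_3 = (-0.9381, -0.3465)
n_4 = (-0.1457, -0.9893)
n_5 = (+0.4513, -0.8924)
  (0,1): δ = 106.17°  ·
  (0,2): δ = 15.37°  ✓
  (0,3): δ = 56.17°  ·
  (0,4): δ = 117.52°  ·
  (0,5): δ = 152.72°  ·
  (1,2): δ = 89.20°  ·
  (1,3): δ = 17.66°  ✓
  (1,4): δ = 43.69°  ✓
  (1,5): δ = 78.90°  ·
  (2,3): δ = 108.45°  ·
  (2,4): δ = 47.10°  ✓
  (2,5): δ = 11.90°  ✓
  (3,4): δ = 118.65°  ·
  (3,5): δ = 83.45°  ·
  (4,5): δ = 144.80°  ·
antipodal pairs: 5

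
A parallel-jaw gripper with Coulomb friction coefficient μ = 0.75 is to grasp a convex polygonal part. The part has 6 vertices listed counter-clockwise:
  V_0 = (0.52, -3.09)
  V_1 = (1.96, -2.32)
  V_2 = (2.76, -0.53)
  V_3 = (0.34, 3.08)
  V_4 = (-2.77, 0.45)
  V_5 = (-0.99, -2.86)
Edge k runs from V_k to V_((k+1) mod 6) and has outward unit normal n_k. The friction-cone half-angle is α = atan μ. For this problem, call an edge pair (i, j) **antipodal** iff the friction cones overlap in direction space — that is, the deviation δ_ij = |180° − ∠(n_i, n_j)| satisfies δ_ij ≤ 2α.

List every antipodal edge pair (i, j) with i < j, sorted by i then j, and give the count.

count = 6; pairs: (0,3), (1,3), (1,4), (2,4), (2,5), (3,5)

α = atan 0.75 = 36.87°;  2α = 73.74°
n_0 = (+0.4715, -0.8818)
n_1 = (+0.9130, -0.4080)
n_2 = (+0.8306, +0.5568)
n_3 = (-0.6457, +0.7636)
n_4 = (-0.8807, -0.4736)
n_5 = (-0.1506, -0.9886)
  (0,1): δ = 142.22°  ·
  (0,2): δ = 84.30°  ·
  (0,3): δ = 12.09°  ✓
  (0,4): δ = 90.14°  ·
  (0,5): δ = 143.20°  ·
  (1,2): δ = 122.08°  ·
  (1,3): δ = 25.70°  ✓
  (1,4): δ = 52.35°  ✓
  (1,5): δ = 105.42°  ·
  (2,3): δ = 83.62°  ·
  (2,4): δ = 5.57°  ✓
  (2,5): δ = 47.50°  ✓
  (3,4): δ = 101.95°  ·
  (3,5): δ = 48.88°  ✓
  (4,5): δ = 126.93°  ·
antipodal pairs: 6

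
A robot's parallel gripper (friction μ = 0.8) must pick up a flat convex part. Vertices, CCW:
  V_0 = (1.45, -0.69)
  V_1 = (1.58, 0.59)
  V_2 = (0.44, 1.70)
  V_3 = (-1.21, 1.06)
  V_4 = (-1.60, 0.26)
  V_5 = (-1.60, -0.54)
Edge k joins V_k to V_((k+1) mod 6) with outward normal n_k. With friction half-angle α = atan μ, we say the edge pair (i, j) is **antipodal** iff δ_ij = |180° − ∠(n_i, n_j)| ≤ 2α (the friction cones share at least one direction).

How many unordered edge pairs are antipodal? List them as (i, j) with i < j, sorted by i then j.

α = atan 0.8 = 38.66°;  2α = 77.32°
n_0 = (+0.9949, -0.1010)
n_1 = (+0.6976, +0.7165)
n_2 = (-0.3616, +0.9323)
n_3 = (-0.8989, +0.4382)
n_4 = (-1.0000, -0.0000)
n_5 = (-0.0491, -0.9988)
  (0,1): δ = 128.44°  ·
  (0,2): δ = 63.00°  ✓
  (0,3): δ = 20.19°  ✓
  (0,4): δ = 5.80°  ✓
  (0,5): δ = 92.98°  ·
  (1,2): δ = 114.56°  ·
  (1,3): δ = 71.75°  ✓
  (1,4): δ = 45.76°  ✓
  (1,5): δ = 41.42°  ✓
  (2,3): δ = 137.19°  ·
  (2,4): δ = 111.20°  ·
  (2,5): δ = 24.02°  ✓
  (3,4): δ = 154.01°  ·
  (3,5): δ = 66.83°  ✓
  (4,5): δ = 92.82°  ·
antipodal pairs: 8

count = 8; pairs: (0,2), (0,3), (0,4), (1,3), (1,4), (1,5), (2,5), (3,5)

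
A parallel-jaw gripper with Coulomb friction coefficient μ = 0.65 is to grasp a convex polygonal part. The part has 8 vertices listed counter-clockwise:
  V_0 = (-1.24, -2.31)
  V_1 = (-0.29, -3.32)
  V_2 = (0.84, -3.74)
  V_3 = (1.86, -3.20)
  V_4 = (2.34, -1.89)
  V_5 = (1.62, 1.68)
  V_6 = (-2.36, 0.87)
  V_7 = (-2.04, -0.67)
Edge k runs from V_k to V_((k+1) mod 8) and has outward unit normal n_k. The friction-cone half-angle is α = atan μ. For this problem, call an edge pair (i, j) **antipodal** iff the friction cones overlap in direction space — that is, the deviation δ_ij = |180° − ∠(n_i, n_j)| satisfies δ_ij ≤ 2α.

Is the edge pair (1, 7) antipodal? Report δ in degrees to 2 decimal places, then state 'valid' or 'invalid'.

α = atan 0.65 = 33.02°;  2α = 66.05°
edge 1: e_1 = (+1.13, -0.42);  n_1 = (-0.3484, -0.9373)
edge 7: e_7 = (+0.80, -1.64);  n_7 = (-0.8988, -0.4384)
∠(n_1, n_7) = 43.61°
δ = |180° − 43.61°| = 136.39°
136.39° > 2α = 66.05°  →  invalid

δ = 136.39°, invalid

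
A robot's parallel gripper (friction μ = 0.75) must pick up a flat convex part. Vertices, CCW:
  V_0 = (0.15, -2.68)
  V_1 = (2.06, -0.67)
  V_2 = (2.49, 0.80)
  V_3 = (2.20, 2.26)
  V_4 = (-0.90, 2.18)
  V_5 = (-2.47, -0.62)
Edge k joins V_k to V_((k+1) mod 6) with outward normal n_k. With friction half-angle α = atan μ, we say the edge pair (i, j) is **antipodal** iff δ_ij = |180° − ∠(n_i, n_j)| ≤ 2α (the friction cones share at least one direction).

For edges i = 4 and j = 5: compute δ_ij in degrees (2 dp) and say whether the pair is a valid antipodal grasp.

α = atan 0.75 = 36.87°;  2α = 73.74°
edge 4: e_4 = (-1.57, -2.80);  n_4 = (-0.8722, +0.4891)
edge 5: e_5 = (+2.62, -2.06);  n_5 = (-0.6181, -0.7861)
∠(n_4, n_5) = 81.10°
δ = |180° − 81.10°| = 98.90°
98.90° > 2α = 73.74°  →  invalid

δ = 98.90°, invalid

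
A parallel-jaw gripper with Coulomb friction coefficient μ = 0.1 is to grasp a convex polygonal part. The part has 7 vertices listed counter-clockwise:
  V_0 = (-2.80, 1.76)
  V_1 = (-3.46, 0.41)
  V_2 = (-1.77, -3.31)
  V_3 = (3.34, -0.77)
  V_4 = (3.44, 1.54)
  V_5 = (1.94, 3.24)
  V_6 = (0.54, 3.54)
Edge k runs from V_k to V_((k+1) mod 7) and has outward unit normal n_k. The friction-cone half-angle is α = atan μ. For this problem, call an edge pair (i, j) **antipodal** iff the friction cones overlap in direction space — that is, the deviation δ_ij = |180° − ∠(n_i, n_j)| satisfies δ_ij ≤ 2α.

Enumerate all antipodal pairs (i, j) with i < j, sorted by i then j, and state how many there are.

count = 1; pairs: (2,6)

α = atan 0.1 = 5.71°;  2α = 11.42°
n_0 = (-0.8984, +0.4392)
n_1 = (-0.9105, -0.4136)
n_2 = (+0.4451, -0.8955)
n_3 = (+0.9991, -0.0432)
n_4 = (+0.7498, +0.6616)
n_5 = (+0.2095, +0.9778)
n_6 = (-0.4703, +0.8825)
  (0,1): δ = 129.51°  ·
  (0,2): δ = 37.52°  ·
  (0,3): δ = 23.57°  ·
  (0,4): δ = 67.48°  ·
  (0,5): δ = 103.96°  ·
  (0,6): δ = 144.11°  ·
  (1,2): δ = 88.00°  ·
  (1,3): δ = 26.91°  ·
  (1,4): δ = 16.99°  ·
  (1,5): δ = 53.47°  ·
  (1,6): δ = 93.62°  ·
  (2,3): δ = 118.91°  ·
  (2,4): δ = 75.01°  ·
  (2,5): δ = 38.53°  ·
  (2,6): δ = 1.62°  ✓
  (3,4): δ = 136.10°  ·
  (3,5): δ = 99.62°  ·
  (3,6): δ = 59.47°  ·
  (4,5): δ = 143.52°  ·
  (4,6): δ = 103.37°  ·
  (5,6): δ = 139.85°  ·
antipodal pairs: 1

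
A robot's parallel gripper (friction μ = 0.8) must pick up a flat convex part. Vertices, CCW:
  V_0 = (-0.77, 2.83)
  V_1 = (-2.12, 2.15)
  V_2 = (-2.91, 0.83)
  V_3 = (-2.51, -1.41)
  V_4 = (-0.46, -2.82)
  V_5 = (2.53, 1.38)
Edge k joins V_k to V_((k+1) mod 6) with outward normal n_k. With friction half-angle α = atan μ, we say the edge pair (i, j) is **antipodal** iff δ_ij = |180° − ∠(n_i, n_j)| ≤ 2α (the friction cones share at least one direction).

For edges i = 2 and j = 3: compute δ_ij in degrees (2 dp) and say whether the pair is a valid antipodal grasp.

α = atan 0.8 = 38.66°;  2α = 77.32°
edge 2: e_2 = (+0.40, -2.24);  n_2 = (-0.9844, -0.1758)
edge 3: e_3 = (+2.05, -1.41);  n_3 = (-0.5667, -0.8239)
∠(n_2, n_3) = 45.35°
δ = |180° − 45.35°| = 134.65°
134.65° > 2α = 77.32°  →  invalid

δ = 134.65°, invalid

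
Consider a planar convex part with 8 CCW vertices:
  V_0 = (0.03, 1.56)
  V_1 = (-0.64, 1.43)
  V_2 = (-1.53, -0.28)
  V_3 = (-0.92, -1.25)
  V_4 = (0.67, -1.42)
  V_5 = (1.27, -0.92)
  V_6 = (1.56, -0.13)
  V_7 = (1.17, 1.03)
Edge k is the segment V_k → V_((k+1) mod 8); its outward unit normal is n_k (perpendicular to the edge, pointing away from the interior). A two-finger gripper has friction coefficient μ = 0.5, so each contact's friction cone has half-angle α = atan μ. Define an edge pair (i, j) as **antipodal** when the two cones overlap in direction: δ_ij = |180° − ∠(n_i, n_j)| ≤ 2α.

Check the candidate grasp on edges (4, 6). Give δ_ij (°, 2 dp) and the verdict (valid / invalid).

δ = 111.22°, invalid

α = atan 0.5 = 26.57°;  2α = 53.13°
edge 4: e_4 = (+0.60, +0.50);  n_4 = (+0.6402, -0.7682)
edge 6: e_6 = (-0.39, +1.16);  n_6 = (+0.9479, +0.3187)
∠(n_4, n_6) = 68.78°
δ = |180° − 68.78°| = 111.22°
111.22° > 2α = 53.13°  →  invalid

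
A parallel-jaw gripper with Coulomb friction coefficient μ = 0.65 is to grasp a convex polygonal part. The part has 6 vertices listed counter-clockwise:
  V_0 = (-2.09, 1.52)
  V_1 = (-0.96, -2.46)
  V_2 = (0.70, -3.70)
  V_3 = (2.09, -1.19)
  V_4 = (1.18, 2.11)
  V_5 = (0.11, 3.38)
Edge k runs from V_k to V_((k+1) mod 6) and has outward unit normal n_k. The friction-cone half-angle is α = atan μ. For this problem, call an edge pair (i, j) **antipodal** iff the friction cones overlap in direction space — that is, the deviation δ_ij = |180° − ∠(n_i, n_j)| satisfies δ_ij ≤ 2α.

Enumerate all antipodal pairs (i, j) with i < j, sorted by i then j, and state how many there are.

α = atan 0.65 = 33.02°;  2α = 66.05°
n_0 = (-0.9620, -0.2731)
n_1 = (-0.5985, -0.8012)
n_2 = (+0.8748, -0.4845)
n_3 = (+0.9640, +0.2658)
n_4 = (+0.7648, +0.6443)
n_5 = (-0.6456, +0.7636)
  (0,1): δ = 142.61°  ·
  (0,2): δ = 44.83°  ✓
  (0,3): δ = 0.43°  ✓
  (0,4): δ = 24.26°  ✓
  (0,5): δ = 114.36°  ·
  (1,2): δ = 82.22°  ·
  (1,3): δ = 37.82°  ✓
  (1,4): δ = 13.13°  ✓
  (1,5): δ = 76.97°  ·
  (2,3): δ = 135.61°  ·
  (2,4): δ = 110.91°  ·
  (2,5): δ = 20.81°  ✓
  (3,4): δ = 155.30°  ·
  (3,5): δ = 65.20°  ✓
  (4,5): δ = 89.90°  ·
antipodal pairs: 7

count = 7; pairs: (0,2), (0,3), (0,4), (1,3), (1,4), (2,5), (3,5)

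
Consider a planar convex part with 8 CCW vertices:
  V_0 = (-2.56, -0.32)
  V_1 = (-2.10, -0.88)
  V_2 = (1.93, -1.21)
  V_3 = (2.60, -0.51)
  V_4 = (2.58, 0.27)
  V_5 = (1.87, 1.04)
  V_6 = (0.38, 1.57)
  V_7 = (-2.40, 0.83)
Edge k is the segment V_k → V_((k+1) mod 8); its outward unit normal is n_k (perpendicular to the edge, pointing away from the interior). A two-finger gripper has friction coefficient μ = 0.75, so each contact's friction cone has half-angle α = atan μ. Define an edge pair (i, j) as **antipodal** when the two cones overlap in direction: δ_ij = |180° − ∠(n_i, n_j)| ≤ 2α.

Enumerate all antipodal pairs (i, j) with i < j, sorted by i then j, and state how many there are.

count = 12; pairs: (0,3), (0,4), (0,5), (0,6), (1,4), (1,5), (1,6), (2,5), (2,6), (2,7), (3,7), (4,7)

α = atan 0.75 = 36.87°;  2α = 73.74°
n_0 = (-0.7727, -0.6347)
n_1 = (-0.0816, -0.9967)
n_2 = (+0.7224, -0.6915)
n_3 = (+0.9997, +0.0256)
n_4 = (+0.7352, +0.6779)
n_5 = (+0.3351, +0.9422)
n_6 = (-0.2572, +0.9664)
n_7 = (-0.9905, +0.1378)
  (0,1): δ = 134.08°  ·
  (0,2): δ = 83.15°  ·
  (0,3): δ = 37.93°  ✓
  (0,4): δ = 3.28°  ✓
  (0,5): δ = 31.02°  ✓
  (0,6): δ = 65.51°  ✓
  (0,7): δ = 132.68°  ·
  (1,2): δ = 129.06°  ·
  (1,3): δ = 83.85°  ·
  (1,4): δ = 42.64°  ✓
  (1,5): δ = 14.90°  ✓
  (1,6): δ = 19.59°  ✓
  (1,7): δ = 86.76°  ·
  (2,3): δ = 134.79°  ·
  (2,4): δ = 93.58°  ·
  (2,5): δ = 65.84°  ✓
  (2,6): δ = 31.35°  ✓
  (2,7): δ = 35.82°  ✓
  (3,4): δ = 138.79°  ·
  (3,5): δ = 111.05°  ·
  (3,6): δ = 76.56°  ·
  (3,7): δ = 9.39°  ✓
  (4,5): δ = 152.26°  ·
  (4,6): δ = 117.77°  ·
  (4,7): δ = 50.60°  ✓
  (5,6): δ = 145.51°  ·
  (5,7): δ = 78.34°  ·
  (6,7): δ = 112.83°  ·
antipodal pairs: 12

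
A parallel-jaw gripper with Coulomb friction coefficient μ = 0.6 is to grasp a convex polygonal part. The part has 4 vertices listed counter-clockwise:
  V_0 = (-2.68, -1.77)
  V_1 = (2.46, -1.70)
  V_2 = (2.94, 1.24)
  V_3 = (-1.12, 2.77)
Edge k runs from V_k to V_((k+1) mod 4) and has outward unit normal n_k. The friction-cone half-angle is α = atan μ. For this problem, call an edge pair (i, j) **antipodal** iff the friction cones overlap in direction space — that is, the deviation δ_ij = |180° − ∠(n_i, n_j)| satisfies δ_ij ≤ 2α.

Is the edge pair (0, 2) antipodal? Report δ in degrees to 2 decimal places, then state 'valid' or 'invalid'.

δ = 21.43°, valid

α = atan 0.6 = 30.96°;  2α = 61.93°
edge 0: e_0 = (+5.14, +0.07);  n_0 = (+0.0136, -0.9999)
edge 2: e_2 = (-4.06, +1.53);  n_2 = (+0.3526, +0.9358)
∠(n_0, n_2) = 158.57°
δ = |180° − 158.57°| = 21.43°
21.43° ≤ 2α = 61.93°  →  valid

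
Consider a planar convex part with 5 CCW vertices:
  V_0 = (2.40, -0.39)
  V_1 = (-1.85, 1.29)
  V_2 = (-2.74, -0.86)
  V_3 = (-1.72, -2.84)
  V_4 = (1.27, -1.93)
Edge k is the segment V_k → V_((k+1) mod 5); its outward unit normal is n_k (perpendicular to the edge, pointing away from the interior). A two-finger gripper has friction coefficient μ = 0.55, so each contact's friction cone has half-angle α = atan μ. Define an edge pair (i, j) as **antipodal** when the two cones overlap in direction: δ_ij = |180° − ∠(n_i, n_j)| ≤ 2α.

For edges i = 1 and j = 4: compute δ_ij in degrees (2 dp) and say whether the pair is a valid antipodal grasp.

δ = 13.78°, valid

α = atan 0.55 = 28.81°;  2α = 57.62°
edge 1: e_1 = (-0.89, -2.15);  n_1 = (-0.9240, +0.3825)
edge 4: e_4 = (+1.13, +1.54);  n_4 = (+0.8062, -0.5916)
∠(n_1, n_4) = 166.22°
δ = |180° − 166.22°| = 13.78°
13.78° ≤ 2α = 57.62°  →  valid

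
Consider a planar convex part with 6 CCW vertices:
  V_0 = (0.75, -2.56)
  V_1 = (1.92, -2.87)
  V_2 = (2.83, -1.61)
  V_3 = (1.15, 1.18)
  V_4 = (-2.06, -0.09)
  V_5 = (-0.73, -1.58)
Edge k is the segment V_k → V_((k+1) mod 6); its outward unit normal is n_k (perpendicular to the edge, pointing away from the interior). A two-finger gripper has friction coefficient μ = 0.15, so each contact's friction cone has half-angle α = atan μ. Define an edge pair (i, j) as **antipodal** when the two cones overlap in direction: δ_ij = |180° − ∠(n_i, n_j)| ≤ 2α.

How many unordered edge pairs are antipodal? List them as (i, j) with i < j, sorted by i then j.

α = atan 0.15 = 8.53°;  2α = 17.06°
n_0 = (-0.2561, -0.9666)
n_1 = (+0.8107, -0.5855)
n_2 = (+0.8567, +0.5158)
n_3 = (-0.3679, +0.9299)
n_4 = (-0.7460, -0.6659)
n_5 = (-0.5521, -0.8338)
  (0,1): δ = 111.00°  ·
  (0,2): δ = 44.11°  ·
  (0,3): δ = 36.43°  ·
  (0,4): δ = 146.59°  ·
  (0,5): δ = 161.33°  ·
  (1,2): δ = 113.11°  ·
  (1,3): δ = 32.58°  ·
  (1,4): δ = 77.59°  ·
  (1,5): δ = 92.33°  ·
  (2,3): δ = 99.47°  ·
  (2,4): δ = 10.70°  ✓
  (2,5): δ = 25.43°  ·
  (3,4): δ = 69.83°  ·
  (3,5): δ = 55.10°  ·
  (4,5): δ = 165.26°  ·
antipodal pairs: 1

count = 1; pairs: (2,4)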